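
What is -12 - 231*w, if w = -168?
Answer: 38796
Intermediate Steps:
-12 - 231*w = -12 - 231*(-168) = -12 + 38808 = 38796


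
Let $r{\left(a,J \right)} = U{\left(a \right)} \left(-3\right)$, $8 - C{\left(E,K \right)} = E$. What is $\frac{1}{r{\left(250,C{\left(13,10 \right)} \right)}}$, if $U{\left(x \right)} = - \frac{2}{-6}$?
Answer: $-1$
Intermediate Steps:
$U{\left(x \right)} = \frac{1}{3}$ ($U{\left(x \right)} = \left(-2\right) \left(- \frac{1}{6}\right) = \frac{1}{3}$)
$C{\left(E,K \right)} = 8 - E$
$r{\left(a,J \right)} = -1$ ($r{\left(a,J \right)} = \frac{1}{3} \left(-3\right) = -1$)
$\frac{1}{r{\left(250,C{\left(13,10 \right)} \right)}} = \frac{1}{-1} = -1$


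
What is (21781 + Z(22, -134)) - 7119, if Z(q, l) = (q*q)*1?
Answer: 15146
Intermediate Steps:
Z(q, l) = q**2 (Z(q, l) = q**2*1 = q**2)
(21781 + Z(22, -134)) - 7119 = (21781 + 22**2) - 7119 = (21781 + 484) - 7119 = 22265 - 7119 = 15146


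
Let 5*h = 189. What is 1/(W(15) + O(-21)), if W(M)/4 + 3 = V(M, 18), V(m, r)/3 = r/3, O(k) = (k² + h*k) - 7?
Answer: -5/1499 ≈ -0.0033356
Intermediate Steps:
h = 189/5 (h = (⅕)*189 = 189/5 ≈ 37.800)
O(k) = -7 + k² + 189*k/5 (O(k) = (k² + 189*k/5) - 7 = -7 + k² + 189*k/5)
V(m, r) = r (V(m, r) = 3*(r/3) = r)
W(M) = 60 (W(M) = -12 + 4*18 = -12 + 72 = 60)
1/(W(15) + O(-21)) = 1/(60 + (-7 + (-21)² + (189/5)*(-21))) = 1/(60 + (-7 + 441 - 3969/5)) = 1/(60 - 1799/5) = 1/(-1499/5) = -5/1499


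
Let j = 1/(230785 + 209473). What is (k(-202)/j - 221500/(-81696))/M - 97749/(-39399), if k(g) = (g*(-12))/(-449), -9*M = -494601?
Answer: -11731670956184899/287763516325144 ≈ -40.768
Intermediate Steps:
M = 164867/3 (M = -⅑*(-494601) = 164867/3 ≈ 54956.)
k(g) = 12*g/449 (k(g) = -12*g*(-1/449) = 12*g/449)
j = 1/440258 ≈ 2.2714e-6
(k(-202)/j - 221500/(-81696))/M - 97749/(-39399) = (((12/449)*(-202))/(1/440258) - 221500/(-81696))/(164867/3) - 97749/(-39399) = (-2424/449*440258 - 221500*(-1/81696))*(3/164867) - 97749*(-1/39399) = (-1067185392/449 + 55375/20424)*(3/164867) + 32583/13133 = -21796169582833/9170376*3/164867 + 32583/13133 = -21796169582833/503964126664 + 32583/13133 = -11731670956184899/287763516325144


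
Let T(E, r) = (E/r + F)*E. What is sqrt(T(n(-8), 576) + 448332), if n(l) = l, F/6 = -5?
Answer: sqrt(4037149)/3 ≈ 669.75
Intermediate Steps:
F = -30 (F = 6*(-5) = -30)
T(E, r) = E*(-30 + E/r) (T(E, r) = (E/r - 30)*E = (-30 + E/r)*E = E*(-30 + E/r))
sqrt(T(n(-8), 576) + 448332) = sqrt(-8*(-8 - 30*576)/576 + 448332) = sqrt(-8*1/576*(-8 - 17280) + 448332) = sqrt(-8*1/576*(-17288) + 448332) = sqrt(2161/9 + 448332) = sqrt(4037149/9) = sqrt(4037149)/3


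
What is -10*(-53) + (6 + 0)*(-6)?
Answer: 494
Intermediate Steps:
-10*(-53) + (6 + 0)*(-6) = 530 + 6*(-6) = 530 - 36 = 494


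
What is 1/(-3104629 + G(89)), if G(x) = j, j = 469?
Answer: -1/3104160 ≈ -3.2215e-7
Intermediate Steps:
G(x) = 469
1/(-3104629 + G(89)) = 1/(-3104629 + 469) = 1/(-3104160) = -1/3104160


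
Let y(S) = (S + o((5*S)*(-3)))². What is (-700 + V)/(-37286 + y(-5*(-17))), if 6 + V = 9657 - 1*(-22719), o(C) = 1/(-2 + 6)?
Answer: -101344/96059 ≈ -1.0550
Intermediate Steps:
o(C) = ¼ (o(C) = 1/4 = ¼)
y(S) = (¼ + S)² (y(S) = (S + ¼)² = (¼ + S)²)
V = 32370 (V = -6 + (9657 - 1*(-22719)) = -6 + (9657 + 22719) = -6 + 32376 = 32370)
(-700 + V)/(-37286 + y(-5*(-17))) = (-700 + 32370)/(-37286 + (1 + 4*(-5*(-17)))²/16) = 31670/(-37286 + (1 + 4*85)²/16) = 31670/(-37286 + (1 + 340)²/16) = 31670/(-37286 + (1/16)*341²) = 31670/(-37286 + (1/16)*116281) = 31670/(-37286 + 116281/16) = 31670/(-480295/16) = 31670*(-16/480295) = -101344/96059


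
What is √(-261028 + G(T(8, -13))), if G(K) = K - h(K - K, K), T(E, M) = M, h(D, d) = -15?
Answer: I*√261026 ≈ 510.91*I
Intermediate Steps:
G(K) = 15 + K (G(K) = K - 1*(-15) = K + 15 = 15 + K)
√(-261028 + G(T(8, -13))) = √(-261028 + (15 - 13)) = √(-261028 + 2) = √(-261026) = I*√261026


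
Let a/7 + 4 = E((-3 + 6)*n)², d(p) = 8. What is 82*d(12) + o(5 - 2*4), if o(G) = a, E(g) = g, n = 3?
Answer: 1195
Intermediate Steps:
a = 539 (a = -28 + 7*((-3 + 6)*3)² = -28 + 7*(3*3)² = -28 + 7*9² = -28 + 7*81 = -28 + 567 = 539)
o(G) = 539
82*d(12) + o(5 - 2*4) = 82*8 + 539 = 656 + 539 = 1195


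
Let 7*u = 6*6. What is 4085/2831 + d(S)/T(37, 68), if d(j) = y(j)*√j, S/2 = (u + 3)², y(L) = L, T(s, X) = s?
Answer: 215/149 + 370386*√2/12691 ≈ 42.717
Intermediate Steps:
u = 36/7 (u = (6*6)/7 = (⅐)*36 = 36/7 ≈ 5.1429)
S = 6498/49 (S = 2*(36/7 + 3)² = 2*(57/7)² = 2*(3249/49) = 6498/49 ≈ 132.61)
d(j) = j^(3/2) (d(j) = j*√j = j^(3/2))
4085/2831 + d(S)/T(37, 68) = 4085/2831 + (6498/49)^(3/2)/37 = 4085*(1/2831) + (370386*√2/343)*(1/37) = 215/149 + 370386*√2/12691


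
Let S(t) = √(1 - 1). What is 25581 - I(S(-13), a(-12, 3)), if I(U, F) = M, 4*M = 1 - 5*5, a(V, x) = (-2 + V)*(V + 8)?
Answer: 25587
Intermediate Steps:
a(V, x) = (-2 + V)*(8 + V)
S(t) = 0 (S(t) = √0 = 0)
M = -6 (M = (1 - 5*5)/4 = (1 - 25)/4 = (¼)*(-24) = -6)
I(U, F) = -6
25581 - I(S(-13), a(-12, 3)) = 25581 - 1*(-6) = 25581 + 6 = 25587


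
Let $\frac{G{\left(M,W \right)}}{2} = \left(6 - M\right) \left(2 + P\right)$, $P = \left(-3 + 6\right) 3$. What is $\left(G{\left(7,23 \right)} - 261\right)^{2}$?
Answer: $80089$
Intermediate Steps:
$P = 9$ ($P = 3 \cdot 3 = 9$)
$G{\left(M,W \right)} = 132 - 22 M$ ($G{\left(M,W \right)} = 2 \left(6 - M\right) \left(2 + 9\right) = 2 \left(6 - M\right) 11 = 2 \left(66 - 11 M\right) = 132 - 22 M$)
$\left(G{\left(7,23 \right)} - 261\right)^{2} = \left(\left(132 - 154\right) - 261\right)^{2} = \left(-22 - 261\right)^{2} = \left(-283\right)^{2} = 80089$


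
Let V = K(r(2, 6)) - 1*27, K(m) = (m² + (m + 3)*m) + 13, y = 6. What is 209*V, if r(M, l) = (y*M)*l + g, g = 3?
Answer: 2395349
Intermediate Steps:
r(M, l) = 3 + 6*M*l (r(M, l) = (6*M)*l + 3 = 6*M*l + 3 = 3 + 6*M*l)
K(m) = 13 + m² + m*(3 + m) (K(m) = (m² + (3 + m)*m) + 13 = (m² + m*(3 + m)) + 13 = 13 + m² + m*(3 + m))
V = 11461 (V = (13 + 2*(3 + 6*2*6)² + 3*(3 + 6*2*6)) - 1*27 = (13 + 2*(3 + 72)² + 3*(3 + 72)) - 27 = (13 + 2*75² + 3*75) - 27 = (13 + 2*5625 + 225) - 27 = (13 + 11250 + 225) - 27 = 11488 - 27 = 11461)
209*V = 209*11461 = 2395349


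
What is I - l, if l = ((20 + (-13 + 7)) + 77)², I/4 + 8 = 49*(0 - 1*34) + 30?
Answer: -14857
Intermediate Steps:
I = -6576 (I = -32 + 4*(49*(0 - 1*34) + 30) = -32 + 4*(49*(0 - 34) + 30) = -32 + 4*(49*(-34) + 30) = -32 + 4*(-1666 + 30) = -32 + 4*(-1636) = -32 - 6544 = -6576)
l = 8281 (l = ((20 - 6) + 77)² = (14 + 77)² = 91² = 8281)
I - l = -6576 - 1*8281 = -6576 - 8281 = -14857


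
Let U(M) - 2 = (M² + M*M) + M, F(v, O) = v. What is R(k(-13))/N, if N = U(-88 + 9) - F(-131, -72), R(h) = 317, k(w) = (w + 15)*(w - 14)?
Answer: 317/12536 ≈ 0.025287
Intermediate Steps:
k(w) = (-14 + w)*(15 + w) (k(w) = (15 + w)*(-14 + w) = (-14 + w)*(15 + w))
U(M) = 2 + M + 2*M² (U(M) = 2 + ((M² + M*M) + M) = 2 + ((M² + M²) + M) = 2 + (2*M² + M) = 2 + (M + 2*M²) = 2 + M + 2*M²)
N = 12536 (N = (2 + (-88 + 9) + 2*(-88 + 9)²) - 1*(-131) = (2 - 79 + 2*(-79)²) + 131 = (2 - 79 + 2*6241) + 131 = (2 - 79 + 12482) + 131 = 12405 + 131 = 12536)
R(k(-13))/N = 317/12536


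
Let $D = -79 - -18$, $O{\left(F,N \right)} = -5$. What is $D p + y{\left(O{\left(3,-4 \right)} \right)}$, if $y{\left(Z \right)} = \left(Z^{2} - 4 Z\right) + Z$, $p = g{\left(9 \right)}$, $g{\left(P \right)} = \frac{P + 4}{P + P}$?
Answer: $- \frac{73}{18} \approx -4.0556$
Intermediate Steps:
$D = -61$ ($D = -79 + 18 = -61$)
$g{\left(P \right)} = \frac{4 + P}{2 P}$
$p = \frac{13}{18}$ ($p = \frac{4 + 9}{2 \cdot 9} = \frac{1}{2} \cdot \frac{1}{9} \cdot 13 = \frac{13}{18} \approx 0.72222$)
$y{\left(Z \right)} = Z^{2} - 3 Z$
$D p + y{\left(O{\left(3,-4 \right)} \right)} = \left(-61\right) \frac{13}{18} - 5 \left(-3 - 5\right) = - \frac{793}{18} - -40 = - \frac{793}{18} + 40 = - \frac{73}{18}$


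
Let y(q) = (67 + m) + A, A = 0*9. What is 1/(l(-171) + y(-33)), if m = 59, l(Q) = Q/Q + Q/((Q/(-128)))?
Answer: -1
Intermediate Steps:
A = 0
l(Q) = -127 (l(Q) = 1 + Q/((Q*(-1/128))) = 1 + Q/((-Q/128)) = 1 + Q*(-128/Q) = 1 - 128 = -127)
y(q) = 126 (y(q) = (67 + 59) + 0 = 126 + 0 = 126)
1/(l(-171) + y(-33)) = 1/(-127 + 126) = 1/(-1) = -1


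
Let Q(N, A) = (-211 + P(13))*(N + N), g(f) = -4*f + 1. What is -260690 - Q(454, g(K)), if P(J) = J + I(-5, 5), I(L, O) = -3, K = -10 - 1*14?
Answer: -78182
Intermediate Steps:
K = -24 (K = -10 - 14 = -24)
g(f) = 1 - 4*f
P(J) = -3 + J (P(J) = J - 3 = -3 + J)
Q(N, A) = -402*N (Q(N, A) = (-211 + (-3 + 13))*(N + N) = (-211 + 10)*(2*N) = -402*N)
-260690 - Q(454, g(K)) = -260690 - (-402)*454 = -260690 - 1*(-182508) = -260690 + 182508 = -78182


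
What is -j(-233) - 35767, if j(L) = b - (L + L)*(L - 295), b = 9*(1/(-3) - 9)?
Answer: 210365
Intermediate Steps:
b = -84 (b = 9*(-1/3 - 9) = 9*(-28/3) = -84)
j(L) = -84 - 2*L*(-295 + L) (j(L) = -84 - (L + L)*(L - 295) = -84 - 2*L*(-295 + L))
-j(-233) - 35767 = -(-84 - 2*(-233)**2 + 590*(-233)) - 35767 = -(-84 - 2*54289 - 137470) - 35767 = -(-84 - 108578 - 137470) - 35767 = -1*(-246132) - 35767 = 246132 - 35767 = 210365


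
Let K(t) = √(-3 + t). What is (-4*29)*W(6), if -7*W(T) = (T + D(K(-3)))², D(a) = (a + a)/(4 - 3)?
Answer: 1392/7 + 2784*I*√6/7 ≈ 198.86 + 974.2*I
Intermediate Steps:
D(a) = 2*a (D(a) = (2*a)/1 = (2*a)*1 = 2*a)
W(T) = -(T + 2*I*√6)²/7 (W(T) = -(T + 2*√(-3 - 3))²/7 = -(T + 2*√(-6))²/7 = -(T + 2*(I*√6))²/7 = -(T + 2*I*√6)²/7)
(-4*29)*W(6) = (-4*29)*(-(6 + 2*I*√6)²/7) = -(-116)*(6 + 2*I*√6)²/7 = 116*(6 + 2*I*√6)²/7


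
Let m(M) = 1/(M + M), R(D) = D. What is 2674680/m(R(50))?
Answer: 267468000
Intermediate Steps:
m(M) = 1/(2*M)
2674680/m(R(50)) = 2674680/(((1/2)/50)) = 2674680/(((1/2)*(1/50))) = 2674680/(1/100) = 2674680*100 = 267468000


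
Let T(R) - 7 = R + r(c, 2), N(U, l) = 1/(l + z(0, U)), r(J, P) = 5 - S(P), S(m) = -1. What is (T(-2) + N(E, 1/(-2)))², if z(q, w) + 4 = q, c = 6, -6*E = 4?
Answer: 9409/81 ≈ 116.16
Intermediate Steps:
E = -⅔ (E = -⅙*4 = -⅔ ≈ -0.66667)
z(q, w) = -4 + q
r(J, P) = 6 (r(J, P) = 5 - 1*(-1) = 5 + 1 = 6)
N(U, l) = 1/(-4 + l) (N(U, l) = 1/(l + (-4 + 0)) = 1/(l - 4) = 1/(-4 + l))
T(R) = 13 + R (T(R) = 7 + (R + 6) = 7 + (6 + R) = 13 + R)
(T(-2) + N(E, 1/(-2)))² = ((13 - 2) + 1/(-4 + 1/(-2)))² = (11 + 1/(-4 - ½))² = (11 + 1/(-9/2))² = (11 - 2/9)² = (97/9)² = 9409/81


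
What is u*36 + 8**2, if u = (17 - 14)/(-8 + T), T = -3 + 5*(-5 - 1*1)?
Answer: 2516/41 ≈ 61.366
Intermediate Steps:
T = -33 (T = -3 + 5*(-5 - 1) = -3 + 5*(-6) = -3 - 30 = -33)
u = -3/41 (u = (17 - 14)/(-8 - 33) = 3/(-41) = 3*(-1/41) = -3/41 ≈ -0.073171)
u*36 + 8**2 = -3/41*36 + 8**2 = -108/41 + 64 = 2516/41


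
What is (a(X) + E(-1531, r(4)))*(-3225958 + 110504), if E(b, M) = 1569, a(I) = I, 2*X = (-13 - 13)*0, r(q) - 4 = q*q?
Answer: -4888147326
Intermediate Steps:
r(q) = 4 + q**2 (r(q) = 4 + q*q = 4 + q**2)
X = 0 (X = ((-13 - 13)*0)/2 = (-26*0)/2 = (1/2)*0 = 0)
(a(X) + E(-1531, r(4)))*(-3225958 + 110504) = (0 + 1569)*(-3225958 + 110504) = 1569*(-3115454) = -4888147326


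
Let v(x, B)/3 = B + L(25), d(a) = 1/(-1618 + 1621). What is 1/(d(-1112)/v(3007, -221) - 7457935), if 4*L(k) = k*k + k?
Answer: -1053/7853205557 ≈ -1.3409e-7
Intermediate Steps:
L(k) = k/4 + k**2/4 (L(k) = (k*k + k)/4 = (k**2 + k)/4 = (k + k**2)/4 = k/4 + k**2/4)
d(a) = 1/3
v(x, B) = 975/2 + 3*B (v(x, B) = 3*(B + (1/4)*25*(1 + 25)) = 3*(B + (1/4)*25*26) = 3*(B + 325/2) = 3*(325/2 + B) = 975/2 + 3*B)
1/(d(-1112)/v(3007, -221) - 7457935) = 1/(1/(3*(975/2 + 3*(-221))) - 7457935) = 1/(1/(3*(975/2 - 663)) - 7457935) = 1/(1/(3*(-351/2)) - 7457935) = 1/((1/3)*(-2/351) - 7457935) = 1/(-2/1053 - 7457935) = 1/(-7853205557/1053) = -1053/7853205557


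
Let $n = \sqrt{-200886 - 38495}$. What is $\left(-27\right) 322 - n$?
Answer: $-8694 - i \sqrt{239381} \approx -8694.0 - 489.27 i$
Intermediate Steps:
$n = i \sqrt{239381}$ ($n = \sqrt{-239381} = i \sqrt{239381} \approx 489.27 i$)
$\left(-27\right) 322 - n = \left(-27\right) 322 - i \sqrt{239381} = -8694 - i \sqrt{239381}$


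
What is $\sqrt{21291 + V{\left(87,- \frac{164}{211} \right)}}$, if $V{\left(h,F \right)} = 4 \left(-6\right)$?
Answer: $3 \sqrt{2363} \approx 145.83$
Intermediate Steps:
$V{\left(h,F \right)} = -24$
$\sqrt{21291 + V{\left(87,- \frac{164}{211} \right)}} = \sqrt{21291 - 24} = \sqrt{21267} = 3 \sqrt{2363}$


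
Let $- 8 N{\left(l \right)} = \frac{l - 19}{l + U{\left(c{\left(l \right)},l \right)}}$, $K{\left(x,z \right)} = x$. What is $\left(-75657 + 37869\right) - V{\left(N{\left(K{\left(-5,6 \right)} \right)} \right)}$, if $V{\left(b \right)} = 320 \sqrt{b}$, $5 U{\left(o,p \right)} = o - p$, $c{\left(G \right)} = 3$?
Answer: $-37788 - \frac{320 i \sqrt{255}}{17} \approx -37788.0 - 300.59 i$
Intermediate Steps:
$U{\left(o,p \right)} = - \frac{p}{5} + \frac{o}{5}$ ($U{\left(o,p \right)} = \frac{o - p}{5} = - \frac{p}{5} + \frac{o}{5}$)
$N{\left(l \right)} = - \frac{-19 + l}{8 \left(\frac{3}{5} + \frac{4 l}{5}\right)}$ ($N{\left(l \right)} = - \frac{\left(l - 19\right) \frac{1}{l - \left(- \frac{3}{5} + \frac{l}{5}\right)}}{8} = - \frac{\left(-19 + l\right) \frac{1}{l - \left(- \frac{3}{5} + \frac{l}{5}\right)}}{8} = - \frac{\left(-19 + l\right) \frac{1}{\frac{3}{5} + \frac{4 l}{5}}}{8} = - \frac{\frac{1}{\frac{3}{5} + \frac{4 l}{5}} \left(-19 + l\right)}{8} = - \frac{-19 + l}{8 \left(\frac{3}{5} + \frac{4 l}{5}\right)}$)
$\left(-75657 + 37869\right) - V{\left(N{\left(K{\left(-5,6 \right)} \right)} \right)} = \left(-75657 + 37869\right) - 320 \sqrt{\frac{5 \left(19 - -5\right)}{8 \left(3 + 4 \left(-5\right)\right)}} = -37788 - 320 \sqrt{\frac{5 \left(19 + 5\right)}{8 \left(3 - 20\right)}} = -37788 - 320 \sqrt{\frac{5}{8} \frac{1}{-17} \cdot 24} = -37788 - 320 \sqrt{\frac{5}{8} \left(- \frac{1}{17}\right) 24} = -37788 - 320 \sqrt{- \frac{15}{17}} = -37788 - 320 \frac{i \sqrt{255}}{17} = -37788 - \frac{320 i \sqrt{255}}{17}$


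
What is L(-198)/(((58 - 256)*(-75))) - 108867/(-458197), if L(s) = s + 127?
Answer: 1584142963/6804225450 ≈ 0.23282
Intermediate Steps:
L(s) = 127 + s
L(-198)/(((58 - 256)*(-75))) - 108867/(-458197) = (127 - 198)/(((58 - 256)*(-75))) - 108867/(-458197) = -71/((-198*(-75))) - 108867*(-1/458197) = -71/14850 + 108867/458197 = 1584142963/6804225450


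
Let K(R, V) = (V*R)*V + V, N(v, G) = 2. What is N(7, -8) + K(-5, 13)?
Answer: -830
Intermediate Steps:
K(R, V) = V + R*V**2 (K(R, V) = (R*V)*V + V = R*V**2 + V = V + R*V**2)
N(7, -8) + K(-5, 13) = 2 + 13*(1 - 5*13) = 2 + 13*(1 - 65) = 2 + 13*(-64) = 2 - 832 = -830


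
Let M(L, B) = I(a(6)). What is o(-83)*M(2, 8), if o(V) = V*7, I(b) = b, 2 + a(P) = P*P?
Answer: -19754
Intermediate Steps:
a(P) = -2 + P**2 (a(P) = -2 + P*P = -2 + P**2)
o(V) = 7*V
M(L, B) = 34 (M(L, B) = -2 + 6**2 = -2 + 36 = 34)
o(-83)*M(2, 8) = (7*(-83))*34 = -581*34 = -19754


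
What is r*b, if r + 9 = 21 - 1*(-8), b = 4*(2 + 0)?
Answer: 160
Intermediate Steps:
b = 8 (b = 4*2 = 8)
r = 20 (r = -9 + (21 - 1*(-8)) = -9 + (21 + 8) = -9 + 29 = 20)
r*b = 20*8 = 160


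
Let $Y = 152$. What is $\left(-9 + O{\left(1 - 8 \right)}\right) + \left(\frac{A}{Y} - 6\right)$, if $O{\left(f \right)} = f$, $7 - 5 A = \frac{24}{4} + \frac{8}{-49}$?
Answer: $- \frac{43117}{1960} \approx -21.998$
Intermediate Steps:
$A = \frac{57}{245}$ ($A = \frac{7}{5} - \frac{\frac{24}{4} + \frac{8}{-49}}{5} = \frac{7}{5} - \frac{24 \cdot \frac{1}{4} + 8 \left(- \frac{1}{49}\right)}{5} = \frac{7}{5} - \frac{6 - \frac{8}{49}}{5} = \frac{7}{5} - \frac{286}{245} = \frac{57}{245} \approx 0.23265$)
$\left(-9 + O{\left(1 - 8 \right)}\right) + \left(\frac{A}{Y} - 6\right) = \left(-9 + \left(1 - 8\right)\right) + \left(\frac{57}{245 \cdot 152} - 6\right) = \left(-9 + \left(1 - 8\right)\right) + \left(\frac{57}{245} \cdot \frac{1}{152} - 6\right) = \left(-9 - 7\right) + \left(\frac{3}{1960} - 6\right) = -16 - \frac{11757}{1960} = - \frac{43117}{1960}$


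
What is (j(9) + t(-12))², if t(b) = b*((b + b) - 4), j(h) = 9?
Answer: 119025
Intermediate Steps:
t(b) = b*(-4 + 2*b) (t(b) = b*(2*b - 4) = b*(-4 + 2*b))
(j(9) + t(-12))² = (9 + 2*(-12)*(-2 - 12))² = (9 + 2*(-12)*(-14))² = (9 + 336)² = 345² = 119025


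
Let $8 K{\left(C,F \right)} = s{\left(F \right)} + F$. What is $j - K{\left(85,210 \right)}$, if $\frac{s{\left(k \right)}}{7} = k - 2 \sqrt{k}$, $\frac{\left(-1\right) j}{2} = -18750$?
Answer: $37290 + \frac{7 \sqrt{210}}{4} \approx 37315.0$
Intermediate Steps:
$j = 37500$ ($j = \left(-2\right) \left(-18750\right) = 37500$)
$s{\left(k \right)} = - 14 \sqrt{k} + 7 k$ ($s{\left(k \right)} = 7 \left(k - 2 \sqrt{k}\right) = - 14 \sqrt{k} + 7 k$)
$K{\left(C,F \right)} = F - \frac{7 \sqrt{F}}{4}$ ($K{\left(C,F \right)} = \frac{\left(- 14 \sqrt{F} + 7 F\right) + F}{8} = \frac{- 14 \sqrt{F} + 8 F}{8} = F - \frac{7 \sqrt{F}}{4}$)
$j - K{\left(85,210 \right)} = 37500 - \left(210 - \frac{7 \sqrt{210}}{4}\right) = 37290 + \frac{7 \sqrt{210}}{4}$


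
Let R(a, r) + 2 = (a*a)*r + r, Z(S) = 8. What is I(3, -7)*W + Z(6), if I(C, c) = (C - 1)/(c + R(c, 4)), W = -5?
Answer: 1518/191 ≈ 7.9476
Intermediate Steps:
R(a, r) = -2 + r + r*a**2 (R(a, r) = -2 + ((a*a)*r + r) = -2 + (a**2*r + r) = -2 + (r*a**2 + r) = -2 + (r + r*a**2) = -2 + r + r*a**2)
I(C, c) = (-1 + C)/(2 + c + 4*c**2) (I(C, c) = (C - 1)/(c + (-2 + 4 + 4*c**2)) = (-1 + C)/(c + (2 + 4*c**2)) = (-1 + C)/(2 + c + 4*c**2))
I(3, -7)*W + Z(6) = ((-1 + 3)/(2 - 7 + 4*(-7)**2))*(-5) + 8 = (2/(2 - 7 + 4*49))*(-5) + 8 = (2/(2 - 7 + 196))*(-5) + 8 = (2/191)*(-5) + 8 = -10/191 + 8 = 1518/191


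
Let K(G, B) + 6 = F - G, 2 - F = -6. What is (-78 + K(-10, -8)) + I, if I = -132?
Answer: -198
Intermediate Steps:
F = 8 (F = 2 - 1*(-6) = 2 + 6 = 8)
K(G, B) = 2 - G (K(G, B) = -6 + (8 - G) = 2 - G)
(-78 + K(-10, -8)) + I = (-78 + (2 - 1*(-10))) - 132 = (-78 + (2 + 10)) - 132 = (-78 + 12) - 132 = -66 - 132 = -198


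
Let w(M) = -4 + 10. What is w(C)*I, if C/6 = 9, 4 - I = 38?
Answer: -204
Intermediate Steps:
I = -34 (I = 4 - 1*38 = 4 - 38 = -34)
C = 54 (C = 6*9 = 54)
w(M) = 6
w(C)*I = 6*(-34) = -204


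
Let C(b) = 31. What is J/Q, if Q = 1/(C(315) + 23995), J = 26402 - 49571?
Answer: -556658394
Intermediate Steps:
J = -23169
Q = 1/24026 (Q = 1/(31 + 23995) = 1/24026 ≈ 4.1622e-5)
J/Q = -23169/1/24026 = -23169*24026 = -556658394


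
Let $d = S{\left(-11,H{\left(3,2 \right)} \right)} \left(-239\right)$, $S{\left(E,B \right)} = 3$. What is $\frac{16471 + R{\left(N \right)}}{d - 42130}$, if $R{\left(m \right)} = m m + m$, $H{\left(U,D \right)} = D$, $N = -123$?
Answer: $- \frac{31477}{42847} \approx -0.73464$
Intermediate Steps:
$R{\left(m \right)} = m + m^{2}$ ($R{\left(m \right)} = m^{2} + m = m + m^{2}$)
$d = -717$ ($d = 3 \left(-239\right) = -717$)
$\frac{16471 + R{\left(N \right)}}{d - 42130} = \frac{16471 - 123 \left(1 - 123\right)}{-717 - 42130} = \frac{16471 - -15006}{-42847} = \left(16471 + 15006\right) \left(- \frac{1}{42847}\right) = 31477 \left(- \frac{1}{42847}\right) = - \frac{31477}{42847}$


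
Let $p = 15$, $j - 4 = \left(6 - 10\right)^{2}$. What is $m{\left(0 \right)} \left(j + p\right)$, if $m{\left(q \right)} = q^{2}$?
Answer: $0$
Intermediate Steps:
$j = 20$ ($j = 4 + \left(6 - 10\right)^{2} = 4 + \left(-4\right)^{2} = 4 + 16 = 20$)
$m{\left(0 \right)} \left(j + p\right) = 0^{2} \left(20 + 15\right) = 0 \cdot 35 = 0$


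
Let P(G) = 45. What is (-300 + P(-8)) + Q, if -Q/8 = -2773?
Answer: 21929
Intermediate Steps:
Q = 22184 (Q = -8*(-2773) = 22184)
(-300 + P(-8)) + Q = (-300 + 45) + 22184 = -255 + 22184 = 21929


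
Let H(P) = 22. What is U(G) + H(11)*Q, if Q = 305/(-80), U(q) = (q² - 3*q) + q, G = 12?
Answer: 289/8 ≈ 36.125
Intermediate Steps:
U(q) = q² - 2*q
Q = -61/16 (Q = 305*(-1/80) = -61/16 ≈ -3.8125)
U(G) + H(11)*Q = 12*(-2 + 12) + 22*(-61/16) = 12*10 - 671/8 = 120 - 671/8 = 289/8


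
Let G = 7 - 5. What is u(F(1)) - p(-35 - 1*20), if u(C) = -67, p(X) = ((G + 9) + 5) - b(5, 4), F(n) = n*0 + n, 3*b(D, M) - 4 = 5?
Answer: -80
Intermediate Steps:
b(D, M) = 3 (b(D, M) = 4/3 + (⅓)*5 = 4/3 + 5/3 = 3)
F(n) = n (F(n) = 0 + n = n)
G = 2
p(X) = 13 (p(X) = ((2 + 9) + 5) - 1*3 = (11 + 5) - 3 = 16 - 3 = 13)
u(F(1)) - p(-35 - 1*20) = -67 - 1*13 = -67 - 13 = -80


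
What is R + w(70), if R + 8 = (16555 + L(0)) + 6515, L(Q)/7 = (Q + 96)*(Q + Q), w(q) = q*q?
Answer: 27962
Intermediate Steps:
w(q) = q²
L(Q) = 14*Q*(96 + Q) (L(Q) = 7*((Q + 96)*(Q + Q)) = 7*((96 + Q)*(2*Q)) = 7*(2*Q*(96 + Q)) = 14*Q*(96 + Q))
R = 23062 (R = -8 + ((16555 + 14*0*(96 + 0)) + 6515) = -8 + ((16555 + 14*0*96) + 6515) = -8 + ((16555 + 0) + 6515) = -8 + (16555 + 6515) = -8 + 23070 = 23062)
R + w(70) = 23062 + 70² = 23062 + 4900 = 27962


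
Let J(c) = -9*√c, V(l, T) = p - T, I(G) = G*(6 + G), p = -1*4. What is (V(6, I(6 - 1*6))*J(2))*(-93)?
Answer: -3348*√2 ≈ -4734.8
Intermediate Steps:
p = -4
V(l, T) = -4 - T
(V(6, I(6 - 1*6))*J(2))*(-93) = ((-4 - (6 - 1*6)*(6 + (6 - 1*6)))*(-9*√2))*(-93) = ((-4 - (6 - 6)*(6 + (6 - 6)))*(-9*√2))*(-93) = ((-4 - 0*(6 + 0))*(-9*√2))*(-93) = ((-4 - 0*6)*(-9*√2))*(-93) = ((-4 - 1*0)*(-9*√2))*(-93) = ((-4 + 0)*(-9*√2))*(-93) = -(-36)*√2*(-93) = (36*√2)*(-93) = -3348*√2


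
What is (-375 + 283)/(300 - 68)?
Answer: -23/58 ≈ -0.39655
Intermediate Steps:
(-375 + 283)/(300 - 68) = -92/232 = -92*1/232 = -23/58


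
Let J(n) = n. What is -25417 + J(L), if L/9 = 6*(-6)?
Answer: -25741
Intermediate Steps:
L = -324 (L = 9*(6*(-6)) = 9*(-36) = -324)
-25417 + J(L) = -25417 - 324 = -25741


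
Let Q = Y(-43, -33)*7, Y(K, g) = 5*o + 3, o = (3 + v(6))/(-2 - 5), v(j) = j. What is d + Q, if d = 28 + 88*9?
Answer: 796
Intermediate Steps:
d = 820 (d = 28 + 792 = 820)
o = -9/7 (o = (3 + 6)/(-2 - 5) = 9/(-7) = 9*(-⅐) = -9/7 ≈ -1.2857)
Y(K, g) = -24/7 (Y(K, g) = 5*(-9/7) + 3 = -45/7 + 3 = -24/7)
Q = -24 (Q = -24/7*7 = -24)
d + Q = 820 - 24 = 796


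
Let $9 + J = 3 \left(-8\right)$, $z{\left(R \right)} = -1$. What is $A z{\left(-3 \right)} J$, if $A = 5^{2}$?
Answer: $825$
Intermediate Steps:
$J = -33$ ($J = -9 + 3 \left(-8\right) = -9 - 24 = -33$)
$A = 25$
$A z{\left(-3 \right)} J = 25 \left(-1\right) \left(-33\right) = \left(-25\right) \left(-33\right) = 825$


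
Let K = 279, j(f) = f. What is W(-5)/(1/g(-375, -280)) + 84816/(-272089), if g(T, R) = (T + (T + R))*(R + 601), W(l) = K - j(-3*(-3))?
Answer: -24289412323716/272089 ≈ -8.9270e+7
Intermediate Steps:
W(l) = 270 (W(l) = 279 - (-3)*(-3) = 279 - 1*9 = 279 - 9 = 270)
g(T, R) = (601 + R)*(R + 2*T) (g(T, R) = (T + (R + T))*(601 + R) = (R + 2*T)*(601 + R) = (601 + R)*(R + 2*T))
W(-5)/(1/g(-375, -280)) + 84816/(-272089) = 270/(1/((-280)² + 601*(-280) + 1202*(-375) + 2*(-280)*(-375))) + 84816/(-272089) = 270/(1/(78400 - 168280 - 450750 + 210000)) + 84816*(-1/272089) = 270/(1/(-330630)) - 84816/272089 = 270/(-1/330630) - 84816/272089 = 270*(-330630) - 84816/272089 = -89270100 - 84816/272089 = -24289412323716/272089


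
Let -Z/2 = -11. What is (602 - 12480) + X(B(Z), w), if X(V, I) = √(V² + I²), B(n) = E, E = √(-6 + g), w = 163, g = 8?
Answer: -11878 + √26571 ≈ -11715.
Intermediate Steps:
Z = 22 (Z = -2*(-11) = 22)
E = √2 (E = √(-6 + 8) = √2 ≈ 1.4142)
B(n) = √2
X(V, I) = √(I² + V²)
(602 - 12480) + X(B(Z), w) = (602 - 12480) + √(163² + (√2)²) = -11878 + √(26569 + 2) = -11878 + √26571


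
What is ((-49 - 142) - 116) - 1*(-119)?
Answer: -188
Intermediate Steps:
((-49 - 142) - 116) - 1*(-119) = (-191 - 116) + 119 = -307 + 119 = -188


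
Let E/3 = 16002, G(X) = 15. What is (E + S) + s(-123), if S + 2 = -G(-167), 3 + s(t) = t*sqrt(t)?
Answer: 47986 - 123*I*sqrt(123) ≈ 47986.0 - 1364.1*I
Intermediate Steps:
s(t) = -3 + t**(3/2) (s(t) = -3 + t*sqrt(t) = -3 + t**(3/2))
E = 48006 (E = 3*16002 = 48006)
S = -17 (S = -2 - 1*15 = -2 - 15 = -17)
(E + S) + s(-123) = (48006 - 17) + (-3 + (-123)**(3/2)) = 47989 + (-3 - 123*I*sqrt(123)) = 47986 - 123*I*sqrt(123)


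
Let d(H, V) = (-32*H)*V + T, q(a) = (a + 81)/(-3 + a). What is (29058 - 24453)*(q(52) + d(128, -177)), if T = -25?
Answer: 23369398740/7 ≈ 3.3385e+9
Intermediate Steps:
q(a) = (81 + a)/(-3 + a)
d(H, V) = -25 - 32*H*V (d(H, V) = (-32*H)*V - 25 = -32*H*V - 25 = -25 - 32*H*V)
(29058 - 24453)*(q(52) + d(128, -177)) = (29058 - 24453)*((81 + 52)/(-3 + 52) + (-25 - 32*128*(-177))) = 4605*(133/49 + (-25 + 724992)) = 4605*((1/49)*133 + 724967) = 4605*(19/7 + 724967) = 4605*(5074788/7) = 23369398740/7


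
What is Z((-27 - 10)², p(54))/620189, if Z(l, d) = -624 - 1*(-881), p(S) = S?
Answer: 257/620189 ≈ 0.00041439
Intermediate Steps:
Z(l, d) = 257 (Z(l, d) = -624 + 881 = 257)
Z((-27 - 10)², p(54))/620189 = 257/620189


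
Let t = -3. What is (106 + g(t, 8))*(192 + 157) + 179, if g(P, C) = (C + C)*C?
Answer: 81845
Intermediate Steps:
g(P, C) = 2*C² (g(P, C) = (2*C)*C = 2*C²)
(106 + g(t, 8))*(192 + 157) + 179 = (106 + 2*8²)*(192 + 157) + 179 = (106 + 2*64)*349 + 179 = (106 + 128)*349 + 179 = 234*349 + 179 = 81666 + 179 = 81845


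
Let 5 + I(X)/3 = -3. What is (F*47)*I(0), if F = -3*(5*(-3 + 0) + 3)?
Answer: -40608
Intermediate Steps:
I(X) = -24 (I(X) = -15 + 3*(-3) = -15 - 9 = -24)
F = 36 (F = -3*(5*(-3) + 3) = -3*(-15 + 3) = -3*(-12) = 36)
(F*47)*I(0) = (36*47)*(-24) = 1692*(-24) = -40608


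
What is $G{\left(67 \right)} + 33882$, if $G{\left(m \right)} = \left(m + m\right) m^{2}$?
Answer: $635408$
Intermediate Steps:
$G{\left(m \right)} = 2 m^{3}$ ($G{\left(m \right)} = 2 m m^{2} = 2 m^{3}$)
$G{\left(67 \right)} + 33882 = 2 \cdot 67^{3} + 33882 = 2 \cdot 300763 + 33882 = 601526 + 33882 = 635408$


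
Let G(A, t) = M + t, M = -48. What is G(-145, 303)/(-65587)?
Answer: -255/65587 ≈ -0.0038880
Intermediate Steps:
G(A, t) = -48 + t
G(-145, 303)/(-65587) = (-48 + 303)/(-65587) = 255*(-1/65587) = -255/65587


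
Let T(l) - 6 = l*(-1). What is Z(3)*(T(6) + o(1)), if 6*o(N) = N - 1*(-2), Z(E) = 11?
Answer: 11/2 ≈ 5.5000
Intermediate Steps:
T(l) = 6 - l (T(l) = 6 + l*(-1) = 6 - l)
o(N) = 1/3 + N/6 (o(N) = (N - 1*(-2))/6 = (N + 2)/6 = (2 + N)/6 = 1/3 + N/6)
Z(3)*(T(6) + o(1)) = 11*((6 - 1*6) + (1/3 + (1/6)*1)) = 11*((6 - 6) + (1/3 + 1/6)) = 11*(0 + 1/2) = 11*(1/2) = 11/2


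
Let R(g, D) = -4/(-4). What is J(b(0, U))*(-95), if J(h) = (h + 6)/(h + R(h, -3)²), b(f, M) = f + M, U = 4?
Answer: -190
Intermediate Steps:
R(g, D) = 1 (R(g, D) = -4*(-¼) = 1)
b(f, M) = M + f
J(h) = (6 + h)/(1 + h) (J(h) = (h + 6)/(h + 1²) = (6 + h)/(h + 1) = (6 + h)/(1 + h))
J(b(0, U))*(-95) = ((6 + (4 + 0))/(1 + (4 + 0)))*(-95) = ((6 + 4)/(1 + 4))*(-95) = (10/5)*(-95) = ((⅕)*10)*(-95) = 2*(-95) = -190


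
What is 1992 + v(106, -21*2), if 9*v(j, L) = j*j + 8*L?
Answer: 28828/9 ≈ 3203.1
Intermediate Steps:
v(j, L) = j**2/9 + 8*L/9 (v(j, L) = (j*j + 8*L)/9 = (j**2 + 8*L)/9 = j**2/9 + 8*L/9)
1992 + v(106, -21*2) = 1992 + ((1/9)*106**2 + 8*(-21*2)/9) = 1992 + ((1/9)*11236 + (8/9)*(-42)) = 1992 + (11236/9 - 112/3) = 1992 + 10900/9 = 28828/9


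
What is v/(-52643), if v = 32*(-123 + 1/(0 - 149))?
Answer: 586496/7843807 ≈ 0.074772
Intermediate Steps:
v = -586496/149 (v = 32*(-123 + 1/(-149)) = 32*(-123 - 1/149) = 32*(-18328/149) = -586496/149 ≈ -3936.2)
v/(-52643) = -586496/149/(-52643) = -586496/149*(-1/52643) = 586496/7843807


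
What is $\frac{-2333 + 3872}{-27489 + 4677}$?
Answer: $- \frac{513}{7604} \approx -0.067464$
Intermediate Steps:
$\frac{-2333 + 3872}{-27489 + 4677} = \frac{1539}{-22812} = 1539 \left(- \frac{1}{22812}\right) = - \frac{513}{7604}$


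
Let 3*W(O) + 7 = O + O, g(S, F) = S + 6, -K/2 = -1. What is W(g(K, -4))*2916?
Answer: 8748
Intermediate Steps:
K = 2 (K = -2*(-1) = 2)
g(S, F) = 6 + S
W(O) = -7/3 + 2*O/3 (W(O) = -7/3 + (O + O)/3 = -7/3 + (2*O)/3 = -7/3 + 2*O/3)
W(g(K, -4))*2916 = (-7/3 + 2*(6 + 2)/3)*2916 = (-7/3 + (⅔)*8)*2916 = (-7/3 + 16/3)*2916 = 3*2916 = 8748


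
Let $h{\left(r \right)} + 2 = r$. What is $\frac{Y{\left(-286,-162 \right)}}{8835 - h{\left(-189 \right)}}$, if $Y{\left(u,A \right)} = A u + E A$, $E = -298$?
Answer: $\frac{47304}{4513} \approx 10.482$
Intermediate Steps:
$Y{\left(u,A \right)} = - 298 A + A u$ ($Y{\left(u,A \right)} = A u - 298 A = - 298 A + A u$)
$h{\left(r \right)} = -2 + r$
$\frac{Y{\left(-286,-162 \right)}}{8835 - h{\left(-189 \right)}} = \frac{\left(-162\right) \left(-298 - 286\right)}{8835 - \left(-2 - 189\right)} = \frac{\left(-162\right) \left(-584\right)}{8835 - -191} = \frac{94608}{8835 + 191} = \frac{94608}{9026} = 94608 \cdot \frac{1}{9026} = \frac{47304}{4513}$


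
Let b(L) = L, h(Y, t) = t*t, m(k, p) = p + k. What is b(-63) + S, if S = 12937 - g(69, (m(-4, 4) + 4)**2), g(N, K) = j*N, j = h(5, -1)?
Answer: 12805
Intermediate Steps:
m(k, p) = k + p
h(Y, t) = t**2
j = 1 (j = (-1)**2 = 1)
g(N, K) = N (g(N, K) = 1*N = N)
S = 12868 (S = 12937 - 1*69 = 12937 - 69 = 12868)
b(-63) + S = -63 + 12868 = 12805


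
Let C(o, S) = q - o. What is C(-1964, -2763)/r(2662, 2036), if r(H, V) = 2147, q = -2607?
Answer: -643/2147 ≈ -0.29949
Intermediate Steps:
C(o, S) = -2607 - o
C(-1964, -2763)/r(2662, 2036) = (-2607 - 1*(-1964))/2147 = (-2607 + 1964)*(1/2147) = -643*1/2147 = -643/2147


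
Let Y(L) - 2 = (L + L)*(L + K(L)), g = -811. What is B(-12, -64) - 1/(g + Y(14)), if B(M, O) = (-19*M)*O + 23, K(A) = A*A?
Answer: -73879400/5071 ≈ -14569.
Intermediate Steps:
K(A) = A²
B(M, O) = 23 - 19*M*O (B(M, O) = -19*M*O + 23 = 23 - 19*M*O)
Y(L) = 2 + 2*L*(L + L²) (Y(L) = 2 + (L + L)*(L + L²) = 2 + (2*L)*(L + L²) = 2 + 2*L*(L + L²))
B(-12, -64) - 1/(g + Y(14)) = (23 - 19*(-12)*(-64)) - 1/(-811 + (2 + 2*14² + 2*14³)) = (23 - 14592) - 1/(-811 + (2 + 2*196 + 2*2744)) = -14569 - 1/(-811 + (2 + 392 + 5488)) = -14569 - 1/(-811 + 5882) = -14569 - 1/5071 = -73879400/5071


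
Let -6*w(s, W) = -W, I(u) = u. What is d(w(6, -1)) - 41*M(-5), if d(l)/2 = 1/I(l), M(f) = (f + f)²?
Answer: -4112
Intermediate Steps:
M(f) = 4*f² (M(f) = (2*f)² = 4*f²)
w(s, W) = W/6 (w(s, W) = -(-1)*W/6 = W/6)
d(l) = 2/l
d(w(6, -1)) - 41*M(-5) = 2/(((⅙)*(-1))) - 164*(-5)² = 2/(-⅙) - 164*25 = 2*(-6) - 41*100 = -12 - 4100 = -4112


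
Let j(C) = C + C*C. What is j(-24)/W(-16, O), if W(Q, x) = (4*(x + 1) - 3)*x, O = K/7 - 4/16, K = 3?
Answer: 9016/5 ≈ 1803.2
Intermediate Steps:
O = 5/28 (O = 3/7 - 4/16 = 3*(⅐) - 4*1/16 = 3/7 - ¼ = 5/28 ≈ 0.17857)
W(Q, x) = x*(1 + 4*x) (W(Q, x) = (4*(1 + x) - 3)*x = ((4 + 4*x) - 3)*x = (1 + 4*x)*x = x*(1 + 4*x))
j(C) = C + C²
j(-24)/W(-16, O) = (-24*(1 - 24))/((5*(1 + 4*(5/28))/28)) = (-24*(-23))/((5*(1 + 5/7)/28)) = 552/(((5/28)*(12/7))) = 552/(15/49) = 552*(49/15) = 9016/5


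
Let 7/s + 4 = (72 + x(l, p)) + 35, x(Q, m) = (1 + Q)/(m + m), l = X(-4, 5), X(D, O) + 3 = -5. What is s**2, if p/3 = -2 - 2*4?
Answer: 176400/38278969 ≈ 0.0046083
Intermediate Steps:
X(D, O) = -8 (X(D, O) = -3 - 5 = -8)
p = -30 (p = 3*(-2 - 2*4) = 3*(-2 - 8) = 3*(-10) = -30)
l = -8
x(Q, m) = (1 + Q)/(2*m) (x(Q, m) = (1 + Q)/((2*m)) = (1 + Q)*(1/(2*m)) = (1 + Q)/(2*m))
s = 420/6187 (s = 7/(-4 + ((72 + (1/2)*(1 - 8)/(-30)) + 35)) = 7/(-4 + ((72 + (1/2)*(-1/30)*(-7)) + 35)) = 7/(-4 + ((72 + 7/60) + 35)) = 7/(-4 + (4327/60 + 35)) = 7/(-4 + 6427/60) = 7/(6187/60) = 7*(60/6187) = 420/6187 ≈ 0.067884)
s**2 = (420/6187)**2 = 176400/38278969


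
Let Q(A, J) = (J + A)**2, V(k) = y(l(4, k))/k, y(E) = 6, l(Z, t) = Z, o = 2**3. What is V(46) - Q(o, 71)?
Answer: -143540/23 ≈ -6240.9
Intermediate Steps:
o = 8
V(k) = 6/k
Q(A, J) = (A + J)**2
V(46) - Q(o, 71) = 6/46 - (8 + 71)**2 = 6*(1/46) - 1*79**2 = 3/23 - 1*6241 = 3/23 - 6241 = -143540/23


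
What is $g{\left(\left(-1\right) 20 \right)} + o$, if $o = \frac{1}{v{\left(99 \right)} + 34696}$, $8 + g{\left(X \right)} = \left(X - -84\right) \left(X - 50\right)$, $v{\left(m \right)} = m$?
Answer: $- \frac{156159959}{34795} \approx -4488.0$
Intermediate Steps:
$g{\left(X \right)} = -8 + \left(-50 + X\right) \left(84 + X\right)$ ($g{\left(X \right)} = -8 + \left(X - -84\right) \left(X - 50\right) = -8 + \left(X + 84\right) \left(-50 + X\right) = -8 + \left(84 + X\right) \left(-50 + X\right) = -8 + \left(-50 + X\right) \left(84 + X\right)$)
$o = \frac{1}{34795}$ ($o = \frac{1}{99 + 34696} = \frac{1}{34795} \approx 2.874 \cdot 10^{-5}$)
$g{\left(\left(-1\right) 20 \right)} + o = \left(-4208 + \left(\left(-1\right) 20\right)^{2} + 34 \left(\left(-1\right) 20\right)\right) + \frac{1}{34795} = \left(-4208 + \left(-20\right)^{2} + 34 \left(-20\right)\right) + \frac{1}{34795} = \left(-4208 + 400 - 680\right) + \frac{1}{34795} = -4488 + \frac{1}{34795} = - \frac{156159959}{34795}$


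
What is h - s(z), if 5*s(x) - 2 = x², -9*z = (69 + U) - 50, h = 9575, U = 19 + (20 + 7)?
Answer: 3873488/405 ≈ 9564.2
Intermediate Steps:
U = 46 (U = 19 + 27 = 46)
z = -65/9 (z = -((69 + 46) - 50)/9 = -(115 - 50)/9 = -⅑*65 = -65/9 ≈ -7.2222)
s(x) = ⅖ + x²/5
h - s(z) = 9575 - (⅖ + (-65/9)²/5) = 9575 - (⅖ + (⅕)*(4225/81)) = 9575 - (⅖ + 845/81) = 9575 - 1*4387/405 = 9575 - 4387/405 = 3873488/405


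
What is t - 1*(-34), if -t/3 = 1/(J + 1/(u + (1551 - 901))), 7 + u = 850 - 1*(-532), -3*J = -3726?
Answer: 85505659/2515051 ≈ 33.998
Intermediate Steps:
J = 1242 (J = -⅓*(-3726) = 1242)
u = 1375 (u = -7 + (850 - 1*(-532)) = -7 + (850 + 532) = -7 + 1382 = 1375)
t = -6075/2515051 (t = -3/(1242 + 1/(1375 + (1551 - 901))) = -3/(1242 + 1/(1375 + 650)) = -3/(1242 + 1/2025) = -3/2515051/2025 = -3*2025/2515051 = -6075/2515051 ≈ -0.0024155)
t - 1*(-34) = -6075/2515051 - 1*(-34) = -6075/2515051 + 34 = 85505659/2515051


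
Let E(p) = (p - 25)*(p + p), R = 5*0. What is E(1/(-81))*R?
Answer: 0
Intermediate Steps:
R = 0
E(p) = 2*p*(-25 + p) (E(p) = (-25 + p)*(2*p) = 2*p*(-25 + p))
E(1/(-81))*R = (2*(-25 + 1/(-81))/(-81))*0 = (2*(-1/81)*(-25 - 1/81))*0 = (2*(-1/81)*(-2026/81))*0 = (4052/6561)*0 = 0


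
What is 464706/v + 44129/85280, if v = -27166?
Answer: -19215659633/1158358240 ≈ -16.589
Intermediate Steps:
464706/v + 44129/85280 = 464706/(-27166) + 44129/85280 = 464706*(-1/27166) + 44129*(1/85280) = -232353/13583 + 44129/85280 = -19215659633/1158358240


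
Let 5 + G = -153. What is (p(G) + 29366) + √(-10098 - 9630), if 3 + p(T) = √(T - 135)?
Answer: 29363 + I*√293 + 12*I*√137 ≈ 29363.0 + 157.57*I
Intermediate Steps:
G = -158 (G = -5 - 153 = -158)
p(T) = -3 + √(-135 + T) (p(T) = -3 + √(T - 135) = -3 + √(-135 + T))
(p(G) + 29366) + √(-10098 - 9630) = ((-3 + √(-135 - 158)) + 29366) + √(-10098 - 9630) = ((-3 + √(-293)) + 29366) + √(-19728) = ((-3 + I*√293) + 29366) + 12*I*√137 = (29363 + I*√293) + 12*I*√137 = 29363 + I*√293 + 12*I*√137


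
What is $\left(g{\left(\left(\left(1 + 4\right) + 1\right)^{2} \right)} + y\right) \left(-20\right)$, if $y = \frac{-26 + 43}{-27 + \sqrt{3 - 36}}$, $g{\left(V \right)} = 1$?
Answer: $- \frac{1010}{127} + \frac{170 i \sqrt{33}}{381} \approx -7.9528 + 2.5632 i$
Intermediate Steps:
$y = \frac{17}{-27 + i \sqrt{33}}$ ($y = \frac{17}{-27 + \sqrt{-33}} = \frac{17}{-27 + i \sqrt{33}} \approx -0.60236 - 0.12816 i$)
$\left(g{\left(\left(\left(1 + 4\right) + 1\right)^{2} \right)} + y\right) \left(-20\right) = \left(1 - \left(\frac{153}{254} + \frac{17 i \sqrt{33}}{762}\right)\right) \left(-20\right) = \left(\frac{101}{254} - \frac{17 i \sqrt{33}}{762}\right) \left(-20\right) = - \frac{1010}{127} + \frac{170 i \sqrt{33}}{381}$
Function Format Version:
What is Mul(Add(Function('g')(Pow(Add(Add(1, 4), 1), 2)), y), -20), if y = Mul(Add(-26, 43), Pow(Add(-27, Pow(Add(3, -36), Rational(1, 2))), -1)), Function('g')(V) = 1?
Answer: Add(Rational(-1010, 127), Mul(Rational(170, 381), I, Pow(33, Rational(1, 2)))) ≈ Add(-7.9528, Mul(2.5632, I))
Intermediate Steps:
y = Mul(17, Pow(Add(-27, Mul(I, Pow(33, Rational(1, 2)))), -1)) (y = Mul(17, Pow(Add(-27, Pow(-33, Rational(1, 2))), -1)) = Mul(17, Pow(Add(-27, Mul(I, Pow(33, Rational(1, 2)))), -1)) ≈ Add(-0.60236, Mul(-0.12816, I)))
Mul(Add(Function('g')(Pow(Add(Add(1, 4), 1), 2)), y), -20) = Mul(Add(1, Add(Rational(-153, 254), Mul(Rational(-17, 762), I, Pow(33, Rational(1, 2))))), -20) = Mul(Add(Rational(101, 254), Mul(Rational(-17, 762), I, Pow(33, Rational(1, 2)))), -20) = Add(Rational(-1010, 127), Mul(Rational(170, 381), I, Pow(33, Rational(1, 2))))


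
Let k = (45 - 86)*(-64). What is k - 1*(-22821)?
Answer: 25445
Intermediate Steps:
k = 2624 (k = -41*(-64) = 2624)
k - 1*(-22821) = 2624 - 1*(-22821) = 2624 + 22821 = 25445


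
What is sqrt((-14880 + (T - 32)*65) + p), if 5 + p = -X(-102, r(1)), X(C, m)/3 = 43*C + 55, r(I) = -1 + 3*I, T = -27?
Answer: I*sqrt(5727) ≈ 75.677*I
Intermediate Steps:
X(C, m) = 165 + 129*C (X(C, m) = 3*(43*C + 55) = 3*(55 + 43*C) = 165 + 129*C)
p = 12988 (p = -5 - (165 + 129*(-102)) = -5 - (165 - 13158) = -5 - 1*(-12993) = -5 + 12993 = 12988)
sqrt((-14880 + (T - 32)*65) + p) = sqrt((-14880 + (-27 - 32)*65) + 12988) = sqrt((-14880 - 59*65) + 12988) = sqrt((-14880 - 3835) + 12988) = sqrt(-18715 + 12988) = sqrt(-5727) = I*sqrt(5727)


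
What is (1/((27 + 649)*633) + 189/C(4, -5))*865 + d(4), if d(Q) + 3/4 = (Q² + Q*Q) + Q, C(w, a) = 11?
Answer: 35061235111/2353494 ≈ 14898.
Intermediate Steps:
d(Q) = -¾ + Q + 2*Q² (d(Q) = -¾ + ((Q² + Q*Q) + Q) = -¾ + ((Q² + Q²) + Q) = -¾ + (2*Q² + Q) = -¾ + (Q + 2*Q²) = -¾ + Q + 2*Q²)
(1/((27 + 649)*633) + 189/C(4, -5))*865 + d(4) = (1/((27 + 649)*633) + 189/11)*865 + (-¾ + 4 + 2*4²) = ((1/633)/676 + 189*(1/11))*865 + (-¾ + 4 + 2*16) = ((1/676)*(1/633) + 189/11)*865 + (-¾ + 4 + 32) = (1/427908 + 189/11)*865 + 141/4 = (80874623/4706988)*865 + 141/4 = 69956548895/4706988 + 141/4 = 35061235111/2353494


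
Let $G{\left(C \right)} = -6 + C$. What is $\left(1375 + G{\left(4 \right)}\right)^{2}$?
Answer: $1885129$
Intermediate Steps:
$\left(1375 + G{\left(4 \right)}\right)^{2} = \left(1375 + \left(-6 + 4\right)\right)^{2} = \left(1375 - 2\right)^{2} = 1373^{2} = 1885129$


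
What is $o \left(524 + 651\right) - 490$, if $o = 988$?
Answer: $1160410$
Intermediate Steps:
$o \left(524 + 651\right) - 490 = 988 \left(524 + 651\right) - 490 = 988 \cdot 1175 - 490 = 1160900 - 490 = 1160410$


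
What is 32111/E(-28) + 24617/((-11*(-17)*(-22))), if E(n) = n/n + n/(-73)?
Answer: 9641153425/415514 ≈ 23203.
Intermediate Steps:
E(n) = 1 - n/73 (E(n) = 1 + n*(-1/73) = 1 - n/73)
32111/E(-28) + 24617/((-11*(-17)*(-22))) = 32111/(1 - 1/73*(-28)) + 24617/((-11*(-17)*(-22))) = 32111/(1 + 28/73) + 24617/((187*(-22))) = 32111/(101/73) + 24617/(-4114) = 32111*(73/101) + 24617*(-1/4114) = 2344103/101 - 24617/4114 = 9641153425/415514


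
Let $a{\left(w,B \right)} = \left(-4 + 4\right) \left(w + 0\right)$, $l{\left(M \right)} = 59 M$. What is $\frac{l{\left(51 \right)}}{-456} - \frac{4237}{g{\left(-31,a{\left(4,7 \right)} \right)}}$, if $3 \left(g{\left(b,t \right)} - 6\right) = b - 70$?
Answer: $\frac{1848823}{12616} \approx 146.55$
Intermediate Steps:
$a{\left(w,B \right)} = 0$ ($a{\left(w,B \right)} = 0 w = 0$)
$g{\left(b,t \right)} = - \frac{52}{3} + \frac{b}{3}$ ($g{\left(b,t \right)} = 6 + \frac{b - 70}{3} = 6 + \frac{-70 + b}{3} = 6 + \left(- \frac{70}{3} + \frac{b}{3}\right) = - \frac{52}{3} + \frac{b}{3}$)
$\frac{l{\left(51 \right)}}{-456} - \frac{4237}{g{\left(-31,a{\left(4,7 \right)} \right)}} = \frac{59 \cdot 51}{-456} - \frac{4237}{- \frac{52}{3} + \frac{1}{3} \left(-31\right)} = 3009 \left(- \frac{1}{456}\right) - \frac{4237}{- \frac{52}{3} - \frac{31}{3}} = - \frac{1003}{152} - \frac{4237}{- \frac{83}{3}} = - \frac{1003}{152} - - \frac{12711}{83} = - \frac{1003}{152} + \frac{12711}{83} = \frac{1848823}{12616}$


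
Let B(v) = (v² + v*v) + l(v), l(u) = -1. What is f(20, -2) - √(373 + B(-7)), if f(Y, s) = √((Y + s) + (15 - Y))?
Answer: √13 - √470 ≈ -18.074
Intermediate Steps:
B(v) = -1 + 2*v² (B(v) = (v² + v*v) - 1 = (v² + v²) - 1 = 2*v² - 1 = -1 + 2*v²)
f(Y, s) = √(15 + s)
f(20, -2) - √(373 + B(-7)) = √(15 - 2) - √(373 + (-1 + 2*(-7)²)) = √13 - √(373 + (-1 + 2*49)) = √13 - √(373 + (-1 + 98)) = √13 - √(373 + 97) = √13 - √470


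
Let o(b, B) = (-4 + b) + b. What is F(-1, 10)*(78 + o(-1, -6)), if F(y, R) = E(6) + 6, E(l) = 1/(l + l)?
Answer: 438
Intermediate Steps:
E(l) = 1/(2*l)
F(y, R) = 73/12 (F(y, R) = (1/2)/6 + 6 = (1/2)*(1/6) + 6 = 1/12 + 6 = 73/12)
o(b, B) = -4 + 2*b
F(-1, 10)*(78 + o(-1, -6)) = 73*(78 + (-4 + 2*(-1)))/12 = 73*(78 + (-4 - 2))/12 = 73*(78 - 6)/12 = (73/12)*72 = 438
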